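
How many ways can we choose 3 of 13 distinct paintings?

C(13,3) = 13!/(3! x (13-3)!).

Final answer: C(13,3) = 286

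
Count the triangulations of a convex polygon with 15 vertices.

The structures are counted by the Catalan number C_n. Here n = 15 - 2 = 13.
C_n = (2n)!/(n!(n+1)!), so C_{13} = 26!/(13! x 14!) = C(26,13)/14 = 10400600/14.

Final answer: C_{13} = 742900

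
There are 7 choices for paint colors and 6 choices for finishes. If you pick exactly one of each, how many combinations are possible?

By the multiplication principle: 7 x 6.

Final answer: 42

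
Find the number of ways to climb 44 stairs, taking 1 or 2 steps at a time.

Let f(n) be the number of climbs. Removing the last move (1 or 2 steps) gives f(n) = f(n-1) + f(n-2); base cases f(1)=1, f(2)=2.
Computing successive values: f(1)=1, f(2)=2, f(3)=3, f(4)=5, f(5)=8, f(6)=13, f(7)=21, f(8)=34, f(9)=55, f(10)=89, f(11)=144, f(12)=233, f(13)=377, f(14)=610, f(15)=987, f(16)=1597, f(17)=2584, f(18)=4181, f(19)=6765, f(20)=10946, f(21)=17711, f(22)=28657, f(23)=46368, f(24)=75025, f(25)=121393, f(26)=196418, f(27)=317811, f(28)=514229, f(29)=832040, f(30)=1346269, f(31)=2178309, f(32)=3524578, f(33)=5702887, f(34)=9227465, f(35)=14930352, f(36)=24157817, f(37)=39088169, f(38)=63245986, f(39)=102334155, f(40)=165580141, f(41)=267914296, f(42)=433494437, f(43)=701408733, f(44)=1134903170.

Final answer: 1134903170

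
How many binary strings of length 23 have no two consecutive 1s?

A valid string ends in 0 (append to any length-(n-1) valid string) or in 01 (append to any length-(n-2) valid string), so a(n) = a(n-1) + a(n-2) with a(1)=2, a(2)=3.
Iterating the recurrence: a(1)=2, a(2)=3, a(3)=5, a(4)=8, a(5)=13, a(6)=21, a(7)=34, a(8)=55, a(9)=89, a(10)=144, a(11)=233, a(12)=377, a(13)=610, a(14)=987, a(15)=1597, a(16)=2584, a(17)=4181, a(18)=6765, a(19)=10946, a(20)=17711, a(21)=28657, a(22)=46368, a(23)=75025.

Final answer: 75025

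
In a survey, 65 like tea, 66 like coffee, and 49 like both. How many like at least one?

|A union B| = |A| + |B| - |A intersect B| = 65 + 66 - 49.

Final answer: 82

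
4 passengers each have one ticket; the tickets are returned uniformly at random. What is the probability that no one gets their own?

Derangements satisfy D(n) = (n-1)(D(n-1) + D(n-2)), starting from D(0)=1, D(1)=0.
Building up: D(2)=1, D(3)=2, D(4)=9.
Total arrangements: 4! = 24.
Probability = D(4)/4! = 3/8.

Final answer: D(4)/4! = 9/24 = 0.375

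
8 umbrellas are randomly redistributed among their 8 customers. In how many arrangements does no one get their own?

Use the recurrence D(n) = (n-1)(D(n-1) + D(n-2)) with D(0)=1, D(1)=0.
D(2) = 1 x (0 + 1) = 1
D(3) = 2 x (1 + 0) = 2
D(4) = 3 x (2 + 1) = 9
D(5) = 4 x (9 + 2) = 44
D(6) = 5 x (44 + 9) = 265
D(7) = 6 x (265 + 44) = 1854
D(8) = 7 x (D(7) + D(6)) = 7 x (1854 + 265)

Final answer: D(8) = 14833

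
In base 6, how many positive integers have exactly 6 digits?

In base 6, the leading digit has 5 choices (1..5); each of the remaining 5 digits has 6 choices.
Total: 5 x 6^5.

Final answer: 38880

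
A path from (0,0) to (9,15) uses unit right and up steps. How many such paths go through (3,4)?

Paths (0,0)->(3,4): C(7,4) = 35.
Paths (3,4)->(9,15): C(17,11) = 12376.
By multiplication principle: 35 x 12376.

Final answer: 433160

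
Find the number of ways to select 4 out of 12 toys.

C(12,4) = 12!/(4! x (12-4)!).

Final answer: C(12,4) = 495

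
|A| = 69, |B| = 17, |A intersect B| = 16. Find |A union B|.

|A union B| = |A| + |B| - |A intersect B| = 69 + 17 - 16.

Final answer: 70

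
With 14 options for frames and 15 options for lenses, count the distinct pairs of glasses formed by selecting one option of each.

By the multiplication principle: 14 x 15.

Final answer: 210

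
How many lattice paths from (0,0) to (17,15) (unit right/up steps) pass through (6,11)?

Paths (0,0)->(6,11): C(17,11) = 12376.
Paths (6,11)->(17,15): C(15,4) = 1365.
By multiplication principle: 12376 x 1365.

Final answer: 16893240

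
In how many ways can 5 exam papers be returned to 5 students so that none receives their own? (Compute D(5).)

D(n) = (n-1)(D(n-1) + D(n-2)), D(0)=1, D(1)=0.
D(2) = 1 x (0 + 1) = 1
D(3) = 2 x (1 + 0) = 2
D(4) = 3 x (2 + 1) = 9
D(5) = 4 x (D(4) + D(3)) = 4 x (9 + 2)

Final answer: D(5) = 44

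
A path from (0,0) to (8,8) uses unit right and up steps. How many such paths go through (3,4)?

Paths (0,0)->(3,4): C(7,4) = 35.
Paths (3,4)->(8,8): C(9,4) = 126.
By multiplication principle: 35 x 126.

Final answer: 4410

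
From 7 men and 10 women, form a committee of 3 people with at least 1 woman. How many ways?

Sum over valid woman counts:
C(10,1)C(7,2) = 210
C(10,2)C(7,1) = 315
C(10,3)C(7,0) = 120
Total: 210 + 315 + 120.

Final answer: 645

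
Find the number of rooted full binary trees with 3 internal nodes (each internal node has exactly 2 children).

The structures are counted by the Catalan number C_n. Here n = 3.
C_n = C(2n,n)/(n+1), so C_{3} = C(6,3)/4 = 20/4.

Final answer: C_{3} = 5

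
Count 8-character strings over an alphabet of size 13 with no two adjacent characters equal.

First character: 13 choices. Each subsequent: 12 choices (must differ from the previous one).
Total: 13 x 12^7.

Final answer: 13 x 12^{7} = 465813504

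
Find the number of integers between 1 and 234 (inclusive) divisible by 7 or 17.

Multiples of 7: 33. Multiples of 17: 13. Of both (lcm=119): 1.
By inclusion-exclusion: 33 + 13 - 1.

Final answer: 45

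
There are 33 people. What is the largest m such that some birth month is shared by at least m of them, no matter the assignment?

There are 12 possible values for birth month. With 33 people and 12 categories, by pigeonhole: ceiling(33/12).

Final answer: 3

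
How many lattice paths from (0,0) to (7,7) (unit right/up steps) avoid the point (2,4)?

Total paths to (7,7): C(14,7) = 3432.
Paths through (2,4): C(6,4) x C(8,3) = 840.
Avoiding (2,4): 3432 - 840.

Final answer: 2592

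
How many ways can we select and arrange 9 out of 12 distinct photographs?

P(12,9) = 12!/(12-9)! = 12!/3!.

Final answer: P(12,9) = 79833600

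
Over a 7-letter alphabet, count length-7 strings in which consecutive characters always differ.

Let g(n) count such strings. g(1) = 7, and each valid string of length n-1 extends in 6 ways (any symbol but the last), so g(n) = 6 g(n-1).
Total: g(7) = 7 x 6^6.

Final answer: 7 x 6^{6} = 326592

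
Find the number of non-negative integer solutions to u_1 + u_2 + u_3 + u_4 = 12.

Stars and bars with 12 stars and 3 bars:
C(12+4-1, 4-1) = C(15,3).

Final answer: C(15,3) = 455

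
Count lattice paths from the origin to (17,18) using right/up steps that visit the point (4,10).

Paths (0,0)->(4,10): C(14,10) = 1001.
Paths (4,10)->(17,18): C(21,8) = 203490.
By multiplication principle: 1001 x 203490.

Final answer: 203693490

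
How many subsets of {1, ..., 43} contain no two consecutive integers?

Let a(n) count such subsets of {1, ..., n}. Either n is excluded (a(n-1) ways) or n is included, forcing n-1 out (a(n-2) ways), so a(n) = a(n-1) + a(n-2) with a(1)=2, a(2)=3.
Computing successive values: a(1)=2, a(2)=3, a(3)=5, a(4)=8, a(5)=13, a(6)=21, a(7)=34, a(8)=55, a(9)=89, a(10)=144, a(11)=233, a(12)=377, a(13)=610, a(14)=987, a(15)=1597, a(16)=2584, a(17)=4181, a(18)=6765, a(19)=10946, a(20)=17711, a(21)=28657, a(22)=46368, a(23)=75025, a(24)=121393, a(25)=196418, a(26)=317811, a(27)=514229, a(28)=832040, a(29)=1346269, a(30)=2178309, a(31)=3524578, a(32)=5702887, a(33)=9227465, a(34)=14930352, a(35)=24157817, a(36)=39088169, a(37)=63245986, a(38)=102334155, a(39)=165580141, a(40)=267914296, a(41)=433494437, a(42)=701408733, a(43)=1134903170.

Final answer: 1134903170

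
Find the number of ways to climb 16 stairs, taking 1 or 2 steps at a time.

Let f(n) count the ways. The last step is size 1 or 2, so f(n) = f(n-1) + f(n-2) with f(1)=1, f(2)=2.
Iterating the recurrence: f(1)=1, f(2)=2, f(3)=3, f(4)=5, f(5)=8, f(6)=13, f(7)=21, f(8)=34, f(9)=55, f(10)=89, f(11)=144, f(12)=233, f(13)=377, f(14)=610, f(15)=987, f(16)=1597.

Final answer: 1597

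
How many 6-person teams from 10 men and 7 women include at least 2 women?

Sum over valid woman counts:
C(7,2)C(10,4) = 4410
C(7,3)C(10,3) = 4200
C(7,4)C(10,2) = 1575
C(7,5)C(10,1) = 210
C(7,6)C(10,0) = 7
Total: 4410 + 4200 + 1575 + 210 + 7.

Final answer: 10402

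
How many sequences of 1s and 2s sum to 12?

Let f(n) be the number of climbs. Removing the last move (1 or 2 steps) gives f(n) = f(n-1) + f(n-2); base cases f(1)=1, f(2)=2.
Building up term by term: f(1)=1, f(2)=2, f(3)=3, f(4)=5, f(5)=8, f(6)=13, f(7)=21, f(8)=34, f(9)=55, f(10)=89, f(11)=144, f(12)=233.

Final answer: 233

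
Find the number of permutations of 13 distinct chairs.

The number of ways to arrange 13 distinct objects is 13!.

Final answer: 13! = 6227020800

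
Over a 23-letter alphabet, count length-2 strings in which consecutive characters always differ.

Let g(n) count such strings. g(1) = 23, and each valid string of length n-1 extends in 22 ways (any symbol but the last), so g(n) = 22 g(n-1).
Total: g(2) = 23 x 22^1.

Final answer: 23 x 22^{1} = 506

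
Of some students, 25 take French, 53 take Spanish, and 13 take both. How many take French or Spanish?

|A union B| = |A| + |B| - |A intersect B| = 25 + 53 - 13.

Final answer: 65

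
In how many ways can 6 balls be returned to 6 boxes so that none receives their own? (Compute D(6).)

Use the recurrence D(n) = (n-1)(D(n-1) + D(n-2)) with D(0)=1, D(1)=0.
D(2) = 1 x (0 + 1) = 1
D(3) = 2 x (1 + 0) = 2
D(4) = 3 x (2 + 1) = 9
D(5) = 4 x (9 + 2) = 44
D(6) = 5 x (D(5) + D(4)) = 5 x (44 + 9)

Final answer: D(6) = 265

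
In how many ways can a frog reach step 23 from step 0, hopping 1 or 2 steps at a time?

Let f(n) be the number of climbs. Removing the last move (1 or 2 steps) gives f(n) = f(n-1) + f(n-2); base cases f(1)=1, f(2)=2.
Iterating the recurrence: f(1)=1, f(2)=2, f(3)=3, f(4)=5, f(5)=8, f(6)=13, f(7)=21, f(8)=34, f(9)=55, f(10)=89, f(11)=144, f(12)=233, f(13)=377, f(14)=610, f(15)=987, f(16)=1597, f(17)=2584, f(18)=4181, f(19)=6765, f(20)=10946, f(21)=17711, f(22)=28657, f(23)=46368.

Final answer: 46368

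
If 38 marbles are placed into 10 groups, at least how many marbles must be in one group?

By the pigeonhole principle: ceiling(38/10).

Final answer: 4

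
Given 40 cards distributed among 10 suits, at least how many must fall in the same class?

By pigeonhole with 40 objects and 10 categories: ceiling(40/10).

Final answer: 4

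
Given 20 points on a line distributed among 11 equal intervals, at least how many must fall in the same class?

By pigeonhole with 20 objects and 11 categories: ceiling(20/11).

Final answer: 2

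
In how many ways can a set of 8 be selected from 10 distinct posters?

C(10,8) = 10!/(8! x (10-8)!).

Final answer: C(10,8) = 45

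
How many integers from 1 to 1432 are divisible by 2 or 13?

Multiples of 2: 716. Multiples of 13: 110. Of both (lcm=26): 55.
By inclusion-exclusion: 716 + 110 - 55.

Final answer: 771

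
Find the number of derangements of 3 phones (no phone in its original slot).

Derangements satisfy D(n) = (n-1)(D(n-1) + D(n-2)), starting from D(0)=1, D(1)=0.
D(2) = 1 x (0 + 1) = 1
D(3) = 2 x (D(2) + D(1)) = 2 x (1 + 0)

Final answer: D(3) = 2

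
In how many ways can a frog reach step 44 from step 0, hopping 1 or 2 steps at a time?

Let f(n) count the ways. The last step is size 1 or 2, so f(n) = f(n-1) + f(n-2) with f(1)=1, f(2)=2.
Building up term by term: f(1)=1, f(2)=2, f(3)=3, f(4)=5, f(5)=8, f(6)=13, f(7)=21, f(8)=34, f(9)=55, f(10)=89, f(11)=144, f(12)=233, f(13)=377, f(14)=610, f(15)=987, f(16)=1597, f(17)=2584, f(18)=4181, f(19)=6765, f(20)=10946, f(21)=17711, f(22)=28657, f(23)=46368, f(24)=75025, f(25)=121393, f(26)=196418, f(27)=317811, f(28)=514229, f(29)=832040, f(30)=1346269, f(31)=2178309, f(32)=3524578, f(33)=5702887, f(34)=9227465, f(35)=14930352, f(36)=24157817, f(37)=39088169, f(38)=63245986, f(39)=102334155, f(40)=165580141, f(41)=267914296, f(42)=433494437, f(43)=701408733, f(44)=1134903170.

Final answer: 1134903170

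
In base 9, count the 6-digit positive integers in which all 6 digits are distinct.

The leading digit has 8 choices (anything but zero); the next has 8 (anything but the first), then 7, and so on, one fewer each time.
Total: 8 x 8 x 7 x 6 x 5 x 4.

Final answer: 53760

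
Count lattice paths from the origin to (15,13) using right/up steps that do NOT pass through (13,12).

Total paths to (15,13): C(28,13) = 37442160.
Paths through (13,12): C(25,12) x C(3,1) = 15600900.
Avoiding (13,12): 37442160 - 15600900.

Final answer: 21841260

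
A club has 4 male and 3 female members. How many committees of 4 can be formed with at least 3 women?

Sum over valid woman counts:
C(3,3)C(4,1).

Final answer: 4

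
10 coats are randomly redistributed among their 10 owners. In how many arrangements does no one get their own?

Use the recurrence D(n) = (n-1)(D(n-1) + D(n-2)) with D(0)=1, D(1)=0.
D(2) = 1 x (0 + 1) = 1
D(3) = 2 x (1 + 0) = 2
D(4) = 3 x (2 + 1) = 9
D(5) = 4 x (9 + 2) = 44
D(6) = 5 x (44 + 9) = 265
D(7) = 6 x (265 + 44) = 1854
D(8) = 7 x (1854 + 265) = 14833
D(9) = 8 x (14833 + 1854) = 133496
D(10) = 9 x (D(9) + D(8)) = 9 x (133496 + 14833)

Final answer: D(10) = 1334961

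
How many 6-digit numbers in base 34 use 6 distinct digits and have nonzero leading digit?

First digit: 33 (nonzero). Second: 33 (not first). Third: 32, etc.
Total: 33 x 33 x 32 x 31 x 30 x 29.

Final answer: 939850560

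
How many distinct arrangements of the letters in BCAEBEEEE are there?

Letters (A:1, B:2, C:1, E:5). Total letters: 9.
Permutations = 9!/(5! x 2!).

Final answer: 1512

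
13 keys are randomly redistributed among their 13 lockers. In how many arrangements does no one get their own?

D(n) = (n-1)(D(n-1) + D(n-2)), D(0)=1, D(1)=0.
D(2) = 1 x (0 + 1) = 1
D(3) = 2 x (1 + 0) = 2
D(4) = 3 x (2 + 1) = 9
D(5) = 4 x (9 + 2) = 44
D(6) = 5 x (44 + 9) = 265
D(7) = 6 x (265 + 44) = 1854
D(8) = 7 x (1854 + 265) = 14833
D(9) = 8 x (14833 + 1854) = 133496
D(10) = 9 x (133496 + 14833) = 1334961
D(11) = 10 x (1334961 + 133496) = 14684570
D(12) = 11 x (14684570 + 1334961) = 176214841
D(13) = 12 x (D(12) + D(11)) = 12 x (176214841 + 14684570)

Final answer: D(13) = 2290792932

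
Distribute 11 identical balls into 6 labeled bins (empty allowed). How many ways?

Stars and bars: C(n+k-1, k-1) = C(16,5).

Final answer: C(16,5) = 4368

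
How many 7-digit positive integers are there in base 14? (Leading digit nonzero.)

These are the integers in [14^6, 14^7), so the count is 14^7 - 14^6 = 13 x 14^6.

Final answer: 97883968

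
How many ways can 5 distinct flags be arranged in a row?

The number of ways to arrange 5 distinct objects is 5!.

Final answer: 5! = 120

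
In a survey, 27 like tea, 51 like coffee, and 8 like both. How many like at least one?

|A union B| = |A| + |B| - |A intersect B| = 27 + 51 - 8.

Final answer: 70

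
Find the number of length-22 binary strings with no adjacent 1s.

Classify by the final bit: ...0 gives a(n-1) strings, ...01 gives a(n-2) strings. Thus a(n) = a(n-1) + a(n-2) with a(1)=2, a(2)=3.
Computing successive values: a(1)=2, a(2)=3, a(3)=5, a(4)=8, a(5)=13, a(6)=21, a(7)=34, a(8)=55, a(9)=89, a(10)=144, a(11)=233, a(12)=377, a(13)=610, a(14)=987, a(15)=1597, a(16)=2584, a(17)=4181, a(18)=6765, a(19)=10946, a(20)=17711, a(21)=28657, a(22)=46368.

Final answer: 46368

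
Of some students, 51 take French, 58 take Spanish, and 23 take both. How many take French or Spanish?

|A union B| = |A| + |B| - |A intersect B| = 51 + 58 - 23.

Final answer: 86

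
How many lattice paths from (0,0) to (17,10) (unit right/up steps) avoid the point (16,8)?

Total paths to (17,10): C(27,10) = 8436285.
Paths through (16,8): C(24,8) x C(3,2) = 2206413.
Avoiding (16,8): 8436285 - 2206413.

Final answer: 6229872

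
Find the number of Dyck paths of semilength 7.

Total monotonic paths to (7,7): C(14,7) = 3432.
Reflecting each bad path at its first crossing gives a bijection with paths to (6,8): C(14,8) = 3003.
Valid Dyck paths: 3432 - 3003.
(This is the Catalan number C_{7}.)

Final answer: C_{7} = 429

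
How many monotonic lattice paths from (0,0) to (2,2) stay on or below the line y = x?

Total monotonic paths to (2,2): C(4,2) = 6.
Reflecting each bad path at its first crossing gives a bijection with paths to (1,3): C(4,3) = 4.
Valid Dyck paths: 6 - 4.
(These counts are the Catalan numbers.)

Final answer: C_{2} = 2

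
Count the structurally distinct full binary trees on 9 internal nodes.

This is a standard Catalan-number count: the answer is C_n. Here n = 9.
Using C_0 = 1 and C_(k+1) = C_k x 2(2k+1)/(k+2), build up term by term: C_1=1, C_2=2, C_3=5, C_4=14, C_5=42, C_6=132, C_7=429, C_8=1430, C_9=4862.

Final answer: C_{9} = 4862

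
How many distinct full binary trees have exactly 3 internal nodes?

This is counted by the nth Catalan number C_n. Here n = 3.
C_n = C(2n,n)/(n+1), so C_{3} = C(6,3)/4 = 20/4.

Final answer: C_{3} = 5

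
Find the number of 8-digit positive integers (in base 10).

First digit: 9 choices (1-9). Each of the remaining 7 digits: 10 choices.
Total: 9 x 10^7.

Final answer: 90000000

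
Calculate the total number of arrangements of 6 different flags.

The number of ways to arrange 6 distinct objects is 6!.

Final answer: 6! = 720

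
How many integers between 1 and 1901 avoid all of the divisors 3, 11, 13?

|div by 3|=633, |div by 11|=172, |div by 13|=146.
|div by 3&11|=57, |div by 3&13|=48, |div by 11&13|=13, |div by all|=4.
By inclusion-exclusion, divisible by at least one: 633+172+146-57-48-13+4 = 837.
Not divisible by any: 1901 - 837.

Final answer: 1064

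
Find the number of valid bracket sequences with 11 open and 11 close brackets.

This is counted by the nth Catalan number C_n. Here n = 11 (pairs).
Using C_0 = 1 and C_(k+1) = C_k x 2(2k+1)/(k+2), build up term by term: C_1=1, C_2=2, C_3=5, C_4=14, C_5=42, C_6=132, C_7=429, C_8=1430, C_9=4862, C_10=16796, C_11=58786.

Final answer: C_{11} = 58786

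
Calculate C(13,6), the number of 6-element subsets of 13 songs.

C(13,6) = 13!/(6! x (13-6)!).

Final answer: C(13,6) = 1716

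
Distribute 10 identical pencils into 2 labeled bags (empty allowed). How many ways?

Stars and bars: C(n+k-1, k-1) = C(11,1).

Final answer: C(11,1) = 11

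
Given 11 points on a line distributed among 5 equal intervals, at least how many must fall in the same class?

By pigeonhole with 11 objects and 5 categories: ceiling(11/5).

Final answer: 3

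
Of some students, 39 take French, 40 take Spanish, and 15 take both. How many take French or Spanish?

|A union B| = |A| + |B| - |A intersect B| = 39 + 40 - 15.

Final answer: 64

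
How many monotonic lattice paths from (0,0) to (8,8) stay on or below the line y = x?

Total monotonic paths to (8,8): C(16,8) = 12870.
Reflecting each bad path at its first crossing gives a bijection with paths to (7,9): C(16,9) = 11440.
Valid Dyck paths: 12870 - 11440.
(Check: C(16,8) - C(16,9) = C(16,8)/9, the Catalan number C_{8}.)

Final answer: C_{8} = 1430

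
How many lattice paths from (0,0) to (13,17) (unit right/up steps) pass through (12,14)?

Paths (0,0)->(12,14): C(26,14) = 9657700.
Paths (12,14)->(13,17): C(4,3) = 4.
By multiplication principle: 9657700 x 4.

Final answer: 38630800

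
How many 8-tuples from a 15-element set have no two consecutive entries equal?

First character: 15 choices. Each subsequent: 14 choices (must differ from the previous one).
Total: 15 x 14^7.

Final answer: 15 x 14^{7} = 1581202560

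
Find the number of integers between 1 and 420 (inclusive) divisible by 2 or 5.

Multiples of 2: 210. Multiples of 5: 84. Of both (lcm=10): 42.
By inclusion-exclusion: 210 + 84 - 42.

Final answer: 252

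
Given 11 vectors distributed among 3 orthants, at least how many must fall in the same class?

By pigeonhole with 11 objects and 3 categories: ceiling(11/3).

Final answer: 4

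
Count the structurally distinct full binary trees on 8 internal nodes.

The structures are counted by the Catalan number C_n. Here n = 8.
Using C_0 = 1 and C_(k+1) = C_k x 2(2k+1)/(k+2), build up term by term: C_1=1, C_2=2, C_3=5, C_4=14, C_5=42, C_6=132, C_7=429, C_8=1430.

Final answer: C_{8} = 1430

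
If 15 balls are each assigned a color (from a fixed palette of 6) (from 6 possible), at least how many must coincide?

There are 6 possible values for color (from a fixed palette of 6). With 15 balls and 6 categories, by pigeonhole: ceiling(15/6).

Final answer: 3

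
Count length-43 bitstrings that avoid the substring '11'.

Let a(n) count valid strings. If the last bit is 0 the prefix is any valid string of length n-1; if it is 1 the string must end in 01 with a valid prefix of length n-2. So a(n) = a(n-1) + a(n-2), a(1)=2, a(2)=3.
Computing successive values: a(1)=2, a(2)=3, a(3)=5, a(4)=8, a(5)=13, a(6)=21, a(7)=34, a(8)=55, a(9)=89, a(10)=144, a(11)=233, a(12)=377, a(13)=610, a(14)=987, a(15)=1597, a(16)=2584, a(17)=4181, a(18)=6765, a(19)=10946, a(20)=17711, a(21)=28657, a(22)=46368, a(23)=75025, a(24)=121393, a(25)=196418, a(26)=317811, a(27)=514229, a(28)=832040, a(29)=1346269, a(30)=2178309, a(31)=3524578, a(32)=5702887, a(33)=9227465, a(34)=14930352, a(35)=24157817, a(36)=39088169, a(37)=63245986, a(38)=102334155, a(39)=165580141, a(40)=267914296, a(41)=433494437, a(42)=701408733, a(43)=1134903170.

Final answer: 1134903170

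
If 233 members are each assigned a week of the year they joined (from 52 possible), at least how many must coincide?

There are 52 possible values for week of the year they joined. With 233 members and 52 categories, by pigeonhole: ceiling(233/52).

Final answer: 5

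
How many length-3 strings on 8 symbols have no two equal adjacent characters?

First character: 8 choices. Each subsequent: 7 choices (must differ from the previous one).
Total: 8 x 7^2.

Final answer: 8 x 7^{2} = 392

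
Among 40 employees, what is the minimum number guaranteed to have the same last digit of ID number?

There are 10 possible values for last digit of ID number. With 40 employees and 10 categories, by pigeonhole: ceiling(40/10).

Final answer: 4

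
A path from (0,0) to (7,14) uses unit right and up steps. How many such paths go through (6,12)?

Paths (0,0)->(6,12): C(18,12) = 18564.
Paths (6,12)->(7,14): C(3,2) = 3.
By multiplication principle: 18564 x 3.

Final answer: 55692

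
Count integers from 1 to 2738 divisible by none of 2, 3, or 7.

|div by 2|=1369, |div by 3|=912, |div by 7|=391.
|div by 2&3|=456, |div by 2&7|=195, |div by 3&7|=130, |div by all|=65.
By inclusion-exclusion, divisible by at least one: 1369+912+391-456-195-130+65 = 1956.
Not divisible by any: 2738 - 1956.

Final answer: 782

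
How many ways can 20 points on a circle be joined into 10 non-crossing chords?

This is counted by the nth Catalan number C_n. Here n = 20/2 = 10.
C_n = C(2n,n)/(n+1), so C_{10} = C(20,10)/11 = 184756/11.

Final answer: C_{10} = 16796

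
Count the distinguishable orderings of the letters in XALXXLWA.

Letters (A:2, L:2, W:1, X:3). Total letters: 8.
Permutations = 8!/(3! x 2! x 2!).

Final answer: 1680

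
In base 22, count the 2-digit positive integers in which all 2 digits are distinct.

The leading digit has 21 choices (anything but zero); the next has 21 (anything but the first), then 20, and so on, one fewer each time.
Total: 21 x 21.

Final answer: 441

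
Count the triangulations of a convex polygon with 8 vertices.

This is a standard Catalan-number count: the answer is C_n. Here n = 8 - 2 = 6.
C_n = C(2n,n)/(n+1), so C_{6} = C(12,6)/7 = 924/7.

Final answer: C_{6} = 132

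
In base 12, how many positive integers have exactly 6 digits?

In base 12, the leading digit has 11 choices (1..11); each of the remaining 5 digits has 12 choices.
Total: 11 x 12^5.

Final answer: 2737152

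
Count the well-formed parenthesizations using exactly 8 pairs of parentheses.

This is counted by the nth Catalan number C_n. Here n = 8 (pairs).
C_n = C(2n,n)/(n+1), so C_{8} = C(16,8)/9 = 12870/9.

Final answer: C_{8} = 1430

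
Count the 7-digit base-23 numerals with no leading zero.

These are the integers in [23^6, 23^7), so the count is 23^7 - 23^6 = 22 x 23^6.

Final answer: 3256789558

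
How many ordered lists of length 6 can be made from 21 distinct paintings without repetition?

P(21,6) = 21!/(21-6)! = 21!/15!.

Final answer: P(21,6) = 39070080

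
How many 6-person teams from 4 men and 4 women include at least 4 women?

Sum over valid woman counts:
C(4,4)C(4,2).

Final answer: 6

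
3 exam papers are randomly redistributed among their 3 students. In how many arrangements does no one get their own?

D(n) = (n-1)(D(n-1) + D(n-2)), D(0)=1, D(1)=0.
D(2) = 1 x (0 + 1) = 1
D(3) = 2 x (D(2) + D(1)) = 2 x (1 + 0)

Final answer: D(3) = 2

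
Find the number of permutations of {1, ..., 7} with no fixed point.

Use the recurrence D(n) = (n-1)(D(n-1) + D(n-2)) with D(0)=1, D(1)=0.
D(2) = 1 x (0 + 1) = 1
D(3) = 2 x (1 + 0) = 2
D(4) = 3 x (2 + 1) = 9
D(5) = 4 x (9 + 2) = 44
D(6) = 5 x (44 + 9) = 265
D(7) = 6 x (D(6) + D(5)) = 6 x (265 + 44)

Final answer: D(7) = 1854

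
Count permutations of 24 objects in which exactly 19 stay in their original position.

Choose which 19 elements are fixed: C(24,19) = 42504.
Derange the remaining 5 using D(j) = (j-1)(D(j-1) + D(j-2)), D(0)=1, D(1)=0: D(2)=1, D(3)=2, D(4)=9, D(5)=44.
Total: 42504 x 44.

Final answer: C(24,19) D(5) = 1870176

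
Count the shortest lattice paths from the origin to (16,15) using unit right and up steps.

Each path has 16 right steps and 15 up steps in some order (31 steps total).
Choose which 15 of the 31 steps are up: C(31,15).

Final answer: C(31,15) = 300540195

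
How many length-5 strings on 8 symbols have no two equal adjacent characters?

First character: 8 choices. Each subsequent: 7 choices (must differ from the previous one).
Total: 8 x 7^4.

Final answer: 8 x 7^{4} = 19208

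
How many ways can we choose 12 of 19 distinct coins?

C(19,12) = 19!/(12! x 7!).

Final answer: \binom{19}{12} = 50388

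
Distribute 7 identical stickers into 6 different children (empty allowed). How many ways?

Stars and bars: C(n+k-1, k-1) = C(12,5).

Final answer: C(12,5) = 792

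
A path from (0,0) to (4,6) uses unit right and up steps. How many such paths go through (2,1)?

Paths (0,0)->(2,1): C(3,1) = 3.
Paths (2,1)->(4,6): C(7,5) = 21.
By multiplication principle: 3 x 21.

Final answer: 63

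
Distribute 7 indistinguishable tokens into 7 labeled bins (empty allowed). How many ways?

Stars and bars: C(n+k-1, k-1) = C(13,6).

Final answer: C(13,6) = 1716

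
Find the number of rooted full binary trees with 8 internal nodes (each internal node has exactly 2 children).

This is counted by the nth Catalan number C_n. Here n = 8.
C_n = C(2n,n)/(n+1), so C_{8} = C(16,8)/9 = 12870/9.

Final answer: C_{8} = 1430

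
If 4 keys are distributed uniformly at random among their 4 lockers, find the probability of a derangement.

Derangements satisfy D(n) = (n-1)(D(n-1) + D(n-2)), starting from D(0)=1, D(1)=0.
Building up: D(2)=1, D(3)=2, D(4)=9.
Total arrangements: 4! = 24.
Probability = D(4)/4! = 3/8.

Final answer: D(4)/4! = 9/24 = 0.375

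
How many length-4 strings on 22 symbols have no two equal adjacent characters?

Let g(n) count such strings. g(1) = 22, and each valid string of length n-1 extends in 21 ways (any symbol but the last), so g(n) = 21 g(n-1).
Total: g(4) = 22 x 21^3.

Final answer: 22 x 21^{3} = 203742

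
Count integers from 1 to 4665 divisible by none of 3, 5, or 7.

|div by 3|=1555, |div by 5|=933, |div by 7|=666.
|div by 3&5|=311, |div by 3&7|=222, |div by 5&7|=133, |div by all|=44.
By inclusion-exclusion, divisible by at least one: 1555+933+666-311-222-133+44 = 2532.
Not divisible by any: 4665 - 2532.

Final answer: 2133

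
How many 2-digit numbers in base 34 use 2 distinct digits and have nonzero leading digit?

The leading digit has 33 choices (anything but zero); the next has 33 (anything but the first), then 32, and so on, one fewer each time.
Total: 33 x 33.

Final answer: 1089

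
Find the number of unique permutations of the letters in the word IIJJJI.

Letters (I:3, J:3). Total letters: 6.
Permutations = 6!/(3! x 3!).

Final answer: 20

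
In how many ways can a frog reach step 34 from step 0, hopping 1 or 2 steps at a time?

Condition on the final move: it is a 1-step (f(n-1) ways to get there) or a 2-step (f(n-2) ways), so f(n) = f(n-1) + f(n-2), with f(1)=1, f(2)=2.
Computing successive values: f(1)=1, f(2)=2, f(3)=3, f(4)=5, f(5)=8, f(6)=13, f(7)=21, f(8)=34, f(9)=55, f(10)=89, f(11)=144, f(12)=233, f(13)=377, f(14)=610, f(15)=987, f(16)=1597, f(17)=2584, f(18)=4181, f(19)=6765, f(20)=10946, f(21)=17711, f(22)=28657, f(23)=46368, f(24)=75025, f(25)=121393, f(26)=196418, f(27)=317811, f(28)=514229, f(29)=832040, f(30)=1346269, f(31)=2178309, f(32)=3524578, f(33)=5702887, f(34)=9227465.

Final answer: 9227465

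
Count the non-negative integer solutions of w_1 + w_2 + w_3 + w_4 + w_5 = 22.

Stars and bars with 22 stars and 4 bars:
C(22+5-1, 5-1) = C(26,4).

Final answer: C(26,4) = 14950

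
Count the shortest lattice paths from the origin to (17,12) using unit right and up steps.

Each path has 17 right steps and 12 up steps in some order (29 steps total).
Choose which 12 of the 29 steps are up: C(29,12).

Final answer: C(29,12) = 51895935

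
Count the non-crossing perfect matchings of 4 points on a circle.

This is a standard Catalan-number count: the answer is C_n. Here n = 4/2 = 2.
C_n = (2n)!/(n!(n+1)!), so C_{2} = 4!/(2! x 3!) = C(4,2)/3 = 6/3.

Final answer: C_{2} = 2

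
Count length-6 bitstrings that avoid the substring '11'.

A valid string ends in 0 (append to any length-(n-1) valid string) or in 01 (append to any length-(n-2) valid string), so a(n) = a(n-1) + a(n-2) with a(1)=2, a(2)=3.
Building up term by term: a(1)=2, a(2)=3, a(3)=5, a(4)=8, a(5)=13, a(6)=21.

Final answer: 21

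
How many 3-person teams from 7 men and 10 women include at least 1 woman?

Sum over valid woman counts:
C(10,1)C(7,2) = 210
C(10,2)C(7,1) = 315
C(10,3)C(7,0) = 120
Total: 210 + 315 + 120.

Final answer: 645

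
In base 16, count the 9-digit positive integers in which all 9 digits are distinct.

First digit: 15 (nonzero). Second: 15 (not first). Third: 14, etc.
Total: 15 x 15 x 14 x 13 x 12 x 11 x 10 x 9 x 8.

Final answer: 3891888000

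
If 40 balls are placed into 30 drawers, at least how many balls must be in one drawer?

By the pigeonhole principle: ceiling(40/30).

Final answer: 2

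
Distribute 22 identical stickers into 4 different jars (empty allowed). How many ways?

Stars and bars: C(n+k-1, k-1) = C(25,3).

Final answer: C(25,3) = 2300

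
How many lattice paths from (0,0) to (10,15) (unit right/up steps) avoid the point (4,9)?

Total paths to (10,15): C(25,15) = 3268760.
Paths through (4,9): C(13,9) x C(12,6) = 660660.
Avoiding (4,9): 3268760 - 660660.

Final answer: 2608100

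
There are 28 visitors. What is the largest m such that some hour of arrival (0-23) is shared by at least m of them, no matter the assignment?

There are 24 possible values for hour of arrival (0-23). With 28 visitors and 24 categories, by pigeonhole: ceiling(28/24).

Final answer: 2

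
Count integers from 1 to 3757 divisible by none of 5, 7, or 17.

|div by 5|=751, |div by 7|=536, |div by 17|=221.
|div by 5&7|=107, |div by 5&17|=44, |div by 7&17|=31, |div by all|=6.
By inclusion-exclusion, divisible by at least one: 751+536+221-107-44-31+6 = 1332.
Not divisible by any: 3757 - 1332.

Final answer: 2425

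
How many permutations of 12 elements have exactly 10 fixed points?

Choose which 10 elements are fixed: C(12,10) = 66.
Derange the remaining 2 using D(j) = (j-1)(D(j-1) + D(j-2)), D(0)=1, D(1)=0: D(2)=1.
Total: 66 x 1.

Final answer: C(12,10) D(2) = 66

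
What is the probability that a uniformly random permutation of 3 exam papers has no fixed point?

Use the recurrence D(n) = (n-1)(D(n-1) + D(n-2)) with D(0)=1, D(1)=0.
Building up: D(2)=1, D(3)=2.
Total arrangements: 3! = 6.
Probability = D(3)/3! = 1/3.

Final answer: D(3)/3! = 2/6 = 0.333333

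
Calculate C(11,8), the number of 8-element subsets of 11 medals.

C(11,8) = 11!/(8! x (11-8)!).

Final answer: C(11,8) = 165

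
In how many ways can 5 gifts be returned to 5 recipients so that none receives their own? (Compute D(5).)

D(n) = (n-1)(D(n-1) + D(n-2)), D(0)=1, D(1)=0.
D(2) = 1 x (0 + 1) = 1
D(3) = 2 x (1 + 0) = 2
D(4) = 3 x (2 + 1) = 9
D(5) = 4 x (D(4) + D(3)) = 4 x (9 + 2)

Final answer: D(5) = 44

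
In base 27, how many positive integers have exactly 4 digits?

In base 27, the leading digit has 26 choices (1..26); each of the remaining 3 digits has 27 choices.
Total: 26 x 27^3.

Final answer: 511758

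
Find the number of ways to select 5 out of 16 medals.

C(16,5) = 16!/(5! x 11!).

Final answer: \binom{16}{5} = 4368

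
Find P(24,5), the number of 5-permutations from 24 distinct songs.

P(24,5) = 24!/(24-5)! = 24!/19!.

Final answer: P(24,5) = 5100480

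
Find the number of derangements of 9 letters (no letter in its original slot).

Use the recurrence D(n) = (n-1)(D(n-1) + D(n-2)) with D(0)=1, D(1)=0.
D(2) = 1 x (0 + 1) = 1
D(3) = 2 x (1 + 0) = 2
D(4) = 3 x (2 + 1) = 9
D(5) = 4 x (9 + 2) = 44
D(6) = 5 x (44 + 9) = 265
D(7) = 6 x (265 + 44) = 1854
D(8) = 7 x (1854 + 265) = 14833
D(9) = 8 x (D(8) + D(7)) = 8 x (14833 + 1854)

Final answer: D(9) = 133496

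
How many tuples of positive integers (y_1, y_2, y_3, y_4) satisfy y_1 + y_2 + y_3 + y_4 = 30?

Substitute y'_i = y_i - 1 (so y'_i >= 0). Then sum y'_i = 30 - 4 = 26.
Stars and bars: C(26+4-1, 4-1) = C(29,3).

Final answer: C(29,3) = 3654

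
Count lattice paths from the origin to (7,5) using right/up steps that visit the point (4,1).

Paths (0,0)->(4,1): C(5,1) = 5.
Paths (4,1)->(7,5): C(7,4) = 35.
By multiplication principle: 5 x 35.

Final answer: 175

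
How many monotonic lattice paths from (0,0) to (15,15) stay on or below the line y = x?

Total monotonic paths to (15,15): C(30,15) = 155117520.
A path is bad iff it touches y = x + 1; reflecting its initial segment maps bad paths bijectively onto all paths to (14,16), of which there are C(30,16) = 145422675.
Valid Dyck paths: 155117520 - 145422675.
(This is the Catalan number C_{15}.)

Final answer: C_{15} = 9694845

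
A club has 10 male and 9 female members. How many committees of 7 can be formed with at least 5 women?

Sum over valid woman counts:
C(9,5)C(10,2) = 5670
C(9,6)C(10,1) = 840
C(9,7)C(10,0) = 36
Total: 5670 + 840 + 36.

Final answer: 6546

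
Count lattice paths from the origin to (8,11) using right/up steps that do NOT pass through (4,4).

Total paths to (8,11): C(19,11) = 75582.
Paths through (4,4): C(8,4) x C(11,7) = 23100.
Avoiding (4,4): 75582 - 23100.

Final answer: 52482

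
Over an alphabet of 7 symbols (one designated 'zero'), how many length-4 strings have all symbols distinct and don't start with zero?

The leading digit has 6 choices (anything but zero); the next has 6 (anything but the first), then 5, and so on, one fewer each time.
Total: 6 x 6 x 5 x 4.

Final answer: 720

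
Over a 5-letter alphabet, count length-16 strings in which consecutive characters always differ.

Let g(n) count such strings. g(1) = 5, and each valid string of length n-1 extends in 4 ways (any symbol but the last), so g(n) = 4 g(n-1).
Total: g(16) = 5 x 4^15.

Final answer: 5 x 4^{15} = 5368709120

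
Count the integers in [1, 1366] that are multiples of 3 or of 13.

Multiples of 3: 455. Multiples of 13: 105. Of both (lcm=39): 35.
By inclusion-exclusion: 455 + 105 - 35.

Final answer: 525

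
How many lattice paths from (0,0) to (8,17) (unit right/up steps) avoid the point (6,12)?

Total paths to (8,17): C(25,17) = 1081575.
Paths through (6,12): C(18,12) x C(7,5) = 389844.
Avoiding (6,12): 1081575 - 389844.

Final answer: 691731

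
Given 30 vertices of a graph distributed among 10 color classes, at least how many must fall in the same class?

By pigeonhole with 30 objects and 10 categories: ceiling(30/10).

Final answer: 3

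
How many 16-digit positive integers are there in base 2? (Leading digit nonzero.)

These are the integers in [2^15, 2^16), so the count is 2^16 - 2^15 = 1 x 2^15.

Final answer: 32768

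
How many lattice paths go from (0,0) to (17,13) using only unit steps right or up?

Each path has 17 right steps and 13 up steps in some order (30 steps total).
Choose which 13 of the 30 steps are up: C(30,13).

Final answer: C(30,13) = 119759850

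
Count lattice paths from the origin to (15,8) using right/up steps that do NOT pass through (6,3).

Total paths to (15,8): C(23,8) = 490314.
Paths through (6,3): C(9,3) x C(14,5) = 168168.
Avoiding (6,3): 490314 - 168168.

Final answer: 322146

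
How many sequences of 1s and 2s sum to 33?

Condition on the final move: it is a 1-step (f(n-1) ways to get there) or a 2-step (f(n-2) ways), so f(n) = f(n-1) + f(n-2), with f(1)=1, f(2)=2.
Computing successive values: f(1)=1, f(2)=2, f(3)=3, f(4)=5, f(5)=8, f(6)=13, f(7)=21, f(8)=34, f(9)=55, f(10)=89, f(11)=144, f(12)=233, f(13)=377, f(14)=610, f(15)=987, f(16)=1597, f(17)=2584, f(18)=4181, f(19)=6765, f(20)=10946, f(21)=17711, f(22)=28657, f(23)=46368, f(24)=75025, f(25)=121393, f(26)=196418, f(27)=317811, f(28)=514229, f(29)=832040, f(30)=1346269, f(31)=2178309, f(32)=3524578, f(33)=5702887.

Final answer: 5702887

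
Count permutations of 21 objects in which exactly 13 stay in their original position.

Choose which 13 elements are fixed: C(21,13) = 203490.
Derange the remaining 8 using D(j) = (j-1)(D(j-1) + D(j-2)), D(0)=1, D(1)=0: D(2)=1, D(3)=2, D(4)=9, D(5)=44, D(6)=265, D(7)=1854, D(8)=14833.
Total: 203490 x 14833.

Final answer: C(21,13) D(8) = 3018367170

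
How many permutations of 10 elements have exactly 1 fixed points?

Choose which 1 elements are fixed: C(10,1) = 10.
Derange the remaining 9 using D(j) = (j-1)(D(j-1) + D(j-2)), D(0)=1, D(1)=0: D(2)=1, D(3)=2, D(4)=9, D(5)=44, D(6)=265, D(7)=1854, D(8)=14833, D(9)=133496.
Total: 10 x 133496.

Final answer: C(10,1) D(9) = 1334960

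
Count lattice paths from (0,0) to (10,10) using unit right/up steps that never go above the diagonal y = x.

Total monotonic paths to (10,10): C(20,10) = 184756.
Paths that cross above y=x (reflection bijection): C(20,11) = 167960.
Valid Dyck paths: 184756 - 167960.
(Check: C(20,10) - C(20,11) = C(20,10)/11, the Catalan number C_{10}.)

Final answer: C_{10} = 16796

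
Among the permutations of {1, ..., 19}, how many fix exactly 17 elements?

Choose which 17 elements are fixed: C(19,17) = 171.
Derange the remaining 2 using D(j) = (j-1)(D(j-1) + D(j-2)), D(0)=1, D(1)=0: D(2)=1.
Total: 171 x 1.

Final answer: C(19,17) D(2) = 171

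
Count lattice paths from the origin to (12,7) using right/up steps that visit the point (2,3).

Paths (0,0)->(2,3): C(5,3) = 10.
Paths (2,3)->(12,7): C(14,4) = 1001.
By multiplication principle: 10 x 1001.

Final answer: 10010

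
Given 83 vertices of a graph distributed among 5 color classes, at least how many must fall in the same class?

By pigeonhole with 83 objects and 5 categories: ceiling(83/5).

Final answer: 17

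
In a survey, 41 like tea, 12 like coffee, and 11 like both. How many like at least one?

|A union B| = |A| + |B| - |A intersect B| = 41 + 12 - 11.

Final answer: 42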